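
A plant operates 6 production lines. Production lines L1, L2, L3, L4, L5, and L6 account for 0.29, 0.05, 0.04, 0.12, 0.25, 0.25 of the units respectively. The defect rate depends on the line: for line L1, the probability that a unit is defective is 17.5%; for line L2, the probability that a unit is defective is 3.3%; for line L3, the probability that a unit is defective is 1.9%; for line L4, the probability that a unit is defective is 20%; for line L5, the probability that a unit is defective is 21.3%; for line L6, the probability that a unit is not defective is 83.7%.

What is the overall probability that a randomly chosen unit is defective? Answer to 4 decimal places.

0.1712

P(D|L6) = 1 − 0.837 = 0.163.
P(D) = P(D|L1)·P(L1) + P(D|L2)·P(L2) + P(D|L3)·P(L3) + P(D|L4)·P(L4) + P(D|L5)·P(L5) + P(D|L6)·P(L6)
      = 0.175·0.29 + 0.033·0.05 + 0.019·0.04 + 0.2·0.12 + 0.213·0.25 + 0.163·0.25
      = 0.05075 + 0.00165 + 0.00076 + 0.024 + 0.05325 + 0.04075 = 0.17116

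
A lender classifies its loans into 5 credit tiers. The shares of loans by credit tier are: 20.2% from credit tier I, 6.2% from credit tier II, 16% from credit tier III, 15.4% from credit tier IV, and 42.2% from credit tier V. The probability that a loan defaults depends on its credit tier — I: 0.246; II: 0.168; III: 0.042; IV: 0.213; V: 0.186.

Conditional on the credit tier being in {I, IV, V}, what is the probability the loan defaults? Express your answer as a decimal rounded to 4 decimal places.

P(D|S) ≈ 0.2069

Let S = {I, IV, V}.
P(S) = 0.202 + 0.154 + 0.422 = 0.778.
P(D ∩ S) = 0.246·0.202 + 0.213·0.154 + 0.186·0.422 = 0.049692 + 0.032802 + 0.078492 = 0.160986.
P(D | S) = 0.160986 / 0.778 = 0.206923…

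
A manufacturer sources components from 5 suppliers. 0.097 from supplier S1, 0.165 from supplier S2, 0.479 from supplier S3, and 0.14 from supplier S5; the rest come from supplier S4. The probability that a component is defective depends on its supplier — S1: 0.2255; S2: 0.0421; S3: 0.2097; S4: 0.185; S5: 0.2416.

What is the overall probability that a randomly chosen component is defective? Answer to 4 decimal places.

P(S4) = 1 − (0.097 + 0.165 + 0.479 + 0.14) = 0.119.
Using total probability over the partition,
P(D) = P(D|S1)·P(S1) + P(D|S2)·P(S2) + P(D|S3)·P(S3) + P(D|S4)·P(S4) + P(D|S5)·P(S5)
      = 0.2255·0.097 + 0.0421·0.165 + 0.2097·0.479 + 0.185·0.119 + 0.2416·0.14
      = 0.0218735 + 0.0069465 + 0.1004463 + 0.022015 + 0.033824 = 0.1851053

0.1851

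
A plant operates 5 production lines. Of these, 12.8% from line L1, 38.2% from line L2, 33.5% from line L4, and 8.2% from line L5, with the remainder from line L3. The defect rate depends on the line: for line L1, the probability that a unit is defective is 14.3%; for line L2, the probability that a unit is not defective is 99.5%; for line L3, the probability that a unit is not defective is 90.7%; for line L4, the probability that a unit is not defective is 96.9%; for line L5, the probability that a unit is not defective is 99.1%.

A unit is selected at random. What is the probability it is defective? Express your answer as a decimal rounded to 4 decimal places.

P(D) ≈ 0.0381

P(L3) = 1 − (0.128 + 0.382 + 0.335 + 0.082) = 0.073.
P(D|L2) = 1 − 0.995 = 0.005.
P(D|L3) = 1 − 0.907 = 0.093.
P(D|L4) = 1 − 0.969 = 0.031.
P(D|L5) = 1 − 0.991 = 0.009.
P(D) = P(D|L1)·P(L1) + P(D|L2)·P(L2) + P(D|L3)·P(L3) + P(D|L4)·P(L4) + P(D|L5)·P(L5)
      = 0.143·0.128 + 0.005·0.382 + 0.093·0.073 + 0.031·0.335 + 0.009·0.082
      = 0.018304 + 0.00191 + 0.006789 + 0.010385 + 0.000738 = 0.038126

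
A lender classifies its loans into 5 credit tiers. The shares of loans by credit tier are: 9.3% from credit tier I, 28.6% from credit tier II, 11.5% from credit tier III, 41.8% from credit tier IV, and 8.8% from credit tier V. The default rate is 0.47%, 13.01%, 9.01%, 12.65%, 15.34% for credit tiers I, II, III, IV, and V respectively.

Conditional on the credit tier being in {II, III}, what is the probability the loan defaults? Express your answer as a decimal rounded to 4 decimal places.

Let S = {II, III}.
P(S) = 0.286 + 0.115 = 0.401.
P(D ∩ S) = 0.1301·0.286 + 0.0901·0.115 = 0.0372086 + 0.0103615 = 0.0475701.
P(D | S) = 0.0475701 / 0.401 = 0.118629…

0.1186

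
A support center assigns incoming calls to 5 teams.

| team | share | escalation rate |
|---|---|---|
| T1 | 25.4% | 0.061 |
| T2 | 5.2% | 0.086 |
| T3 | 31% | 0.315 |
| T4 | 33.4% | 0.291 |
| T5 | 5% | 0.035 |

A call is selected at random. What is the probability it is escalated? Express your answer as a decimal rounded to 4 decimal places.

0.2166

P(E) = P(E|T1)·P(T1) + P(E|T2)·P(T2) + P(E|T3)·P(T3) + P(E|T4)·P(T4) + P(E|T5)·P(T5)
      = 0.061·0.254 + 0.086·0.052 + 0.315·0.31 + 0.291·0.334 + 0.035·0.05
      = 0.015494 + 0.004472 + 0.09765 + 0.097194 + 0.00175 = 0.21656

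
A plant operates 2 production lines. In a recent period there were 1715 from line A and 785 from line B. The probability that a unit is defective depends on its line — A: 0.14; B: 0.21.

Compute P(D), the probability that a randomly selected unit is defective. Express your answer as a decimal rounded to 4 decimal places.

0.1620

Total: 1715 + 785 = 2500.
P(A) = 1715/2500 = 0.686. P(B) = 785/2500 = 0.314.
P(D) = P(D|A)·P(A) + P(D|B)·P(B)
      = 0.14·0.686 + 0.21·0.314
      = 0.09604 + 0.06594 = 0.16198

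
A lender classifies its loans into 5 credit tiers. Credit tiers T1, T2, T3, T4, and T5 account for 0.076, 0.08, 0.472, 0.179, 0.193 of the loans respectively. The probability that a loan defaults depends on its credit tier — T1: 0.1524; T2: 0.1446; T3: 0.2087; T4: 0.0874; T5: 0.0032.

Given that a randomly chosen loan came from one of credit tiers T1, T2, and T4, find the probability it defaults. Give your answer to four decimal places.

0.1158

Let S = {T1, T2, T4}.
P(S) = 0.076 + 0.08 + 0.179 = 0.335.
P(D ∩ S) = 0.1524·0.076 + 0.1446·0.08 + 0.0874·0.179 = 0.0115824 + 0.011568 + 0.0156446 = 0.038795.
P(D | S) = 0.038795 / 0.335 = 0.115806…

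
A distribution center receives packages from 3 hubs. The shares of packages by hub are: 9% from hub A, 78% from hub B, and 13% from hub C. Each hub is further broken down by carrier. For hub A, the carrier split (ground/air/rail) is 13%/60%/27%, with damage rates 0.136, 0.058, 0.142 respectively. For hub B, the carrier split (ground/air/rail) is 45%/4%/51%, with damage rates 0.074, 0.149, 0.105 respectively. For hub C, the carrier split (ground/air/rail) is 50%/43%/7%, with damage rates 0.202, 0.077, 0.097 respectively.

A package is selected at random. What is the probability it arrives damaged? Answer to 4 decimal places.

P(D|A) = 0.13·0.136 + 0.6·0.058 + 0.27·0.142 = 0.01768 + 0.0348 + 0.03834 = 0.09082
P(D|B) = 0.45·0.074 + 0.04·0.149 + 0.51·0.105 = 0.0333 + 0.00596 + 0.05355 = 0.09281
P(D|C) = 0.5·0.202 + 0.43·0.077 + 0.07·0.097 = 0.101 + 0.03311 + 0.00679 = 0.1409
Then overall,
P(D) = 0.09·0.09082 + 0.78·0.09281 + 0.13·0.1409
      = 0.0081738 + 0.0723918 + 0.018317 = 0.0988826

0.0989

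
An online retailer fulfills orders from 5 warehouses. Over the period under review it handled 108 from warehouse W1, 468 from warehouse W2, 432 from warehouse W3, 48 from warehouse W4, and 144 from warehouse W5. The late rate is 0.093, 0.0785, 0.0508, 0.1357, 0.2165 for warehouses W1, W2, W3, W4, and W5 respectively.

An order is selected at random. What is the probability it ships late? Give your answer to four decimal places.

Total: 108 + 468 + 432 + 48 + 144 = 1200.
P(W1) = 108/1200 = 0.09. P(W2) = 468/1200 = 0.39. P(W3) = 432/1200 = 0.36. P(W4) = 48/1200 = 0.04. P(W5) = 144/1200 = 0.12.
P(L) = P(L|W1)·P(W1) + P(L|W2)·P(W2) + P(L|W3)·P(W3) + P(L|W4)·P(W4) + P(L|W5)·P(W5)
      = 0.093·0.09 + 0.0785·0.39 + 0.0508·0.36 + 0.1357·0.04 + 0.2165·0.12
      = 0.00837 + 0.030615 + 0.018288 + 0.005428 + 0.02598 = 0.088681

P(L) ≈ 0.0887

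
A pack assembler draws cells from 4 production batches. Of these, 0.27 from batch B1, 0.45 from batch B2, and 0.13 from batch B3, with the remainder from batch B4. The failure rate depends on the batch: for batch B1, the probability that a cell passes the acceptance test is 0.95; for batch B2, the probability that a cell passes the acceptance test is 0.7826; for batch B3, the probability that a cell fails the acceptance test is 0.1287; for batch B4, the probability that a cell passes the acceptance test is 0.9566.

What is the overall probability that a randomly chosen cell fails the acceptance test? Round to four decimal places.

P(B4) = 1 − (0.27 + 0.45 + 0.13) = 0.15.
P(F|B1) = 1 − 0.95 = 0.05.
P(F|B2) = 1 − 0.7826 = 0.2174.
P(F|B4) = 1 − 0.9566 = 0.0434.
Summing over the partition,
P(F) = P(F|B1)·P(B1) + P(F|B2)·P(B2) + P(F|B3)·P(B3) + P(F|B4)·P(B4)
      = 0.05·0.27 + 0.2174·0.45 + 0.1287·0.13 + 0.0434·0.15
      = 0.0135 + 0.09783 + 0.016731 + 0.00651 = 0.134571

P(F) ≈ 0.1346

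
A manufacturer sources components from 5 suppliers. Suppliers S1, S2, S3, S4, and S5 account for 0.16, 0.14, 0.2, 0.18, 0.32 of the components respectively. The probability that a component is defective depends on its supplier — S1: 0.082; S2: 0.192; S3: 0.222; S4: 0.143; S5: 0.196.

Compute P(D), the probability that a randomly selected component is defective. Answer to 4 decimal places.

P(D) ≈ 0.1729

P(D) = P(D|S1)·P(S1) + P(D|S2)·P(S2) + P(D|S3)·P(S3) + P(D|S4)·P(S4) + P(D|S5)·P(S5)
      = 0.082·0.16 + 0.192·0.14 + 0.222·0.2 + 0.143·0.18 + 0.196·0.32
      = 0.01312 + 0.02688 + 0.0444 + 0.02574 + 0.06272 = 0.17286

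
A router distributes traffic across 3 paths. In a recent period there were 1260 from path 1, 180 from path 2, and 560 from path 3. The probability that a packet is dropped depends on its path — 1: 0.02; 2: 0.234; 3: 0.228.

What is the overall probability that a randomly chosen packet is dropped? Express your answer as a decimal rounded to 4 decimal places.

P(L) ≈ 0.0975

Total: 1260 + 180 + 560 = 2000.
P(1) = 1260/2000 = 0.63. P(2) = 180/2000 = 0.09. P(3) = 560/2000 = 0.28.
P(L) = P(L|1)·P(1) + P(L|2)·P(2) + P(L|3)·P(3)
      = 0.02·0.63 + 0.234·0.09 + 0.228·0.28
      = 0.0126 + 0.02106 + 0.06384 = 0.0975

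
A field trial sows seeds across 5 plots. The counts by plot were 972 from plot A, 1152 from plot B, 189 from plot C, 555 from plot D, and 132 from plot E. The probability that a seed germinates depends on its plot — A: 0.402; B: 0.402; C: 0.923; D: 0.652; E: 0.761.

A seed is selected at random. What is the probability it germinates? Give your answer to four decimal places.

Total: 972 + 1152 + 189 + 555 + 132 = 3000.
P(A) = 972/3000 = 0.324. P(B) = 1152/3000 = 0.384. P(C) = 189/3000 = 0.063. P(D) = 555/3000 = 0.185. P(E) = 132/3000 = 0.044.
By the law of total probability,
P(G) = P(G|A)·P(A) + P(G|B)·P(B) + P(G|C)·P(C) + P(G|D)·P(D) + P(G|E)·P(E)
      = 0.402·0.324 + 0.402·0.384 + 0.923·0.063 + 0.652·0.185 + 0.761·0.044
      = 0.130248 + 0.154368 + 0.058149 + 0.12062 + 0.033484 = 0.496869

0.4969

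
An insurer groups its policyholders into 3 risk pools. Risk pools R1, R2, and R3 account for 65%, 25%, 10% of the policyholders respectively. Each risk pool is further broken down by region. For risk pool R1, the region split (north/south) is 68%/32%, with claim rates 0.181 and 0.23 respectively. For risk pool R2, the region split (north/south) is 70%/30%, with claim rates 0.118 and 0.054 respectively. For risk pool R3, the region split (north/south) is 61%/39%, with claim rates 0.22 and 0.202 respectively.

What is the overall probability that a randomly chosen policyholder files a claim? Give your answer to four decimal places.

0.1738

P(C|R1) = 0.68·0.181 + 0.32·0.23 = 0.12308 + 0.0736 = 0.19668
P(C|R2) = 0.7·0.118 + 0.3·0.054 = 0.0826 + 0.0162 = 0.0988
P(C|R3) = 0.61·0.22 + 0.39·0.202 = 0.1342 + 0.07878 = 0.21298
By total probability over the outer partition,
P(C) = 0.65·0.19668 + 0.25·0.0988 + 0.1·0.21298
      = 0.127842 + 0.0247 + 0.021298 = 0.17384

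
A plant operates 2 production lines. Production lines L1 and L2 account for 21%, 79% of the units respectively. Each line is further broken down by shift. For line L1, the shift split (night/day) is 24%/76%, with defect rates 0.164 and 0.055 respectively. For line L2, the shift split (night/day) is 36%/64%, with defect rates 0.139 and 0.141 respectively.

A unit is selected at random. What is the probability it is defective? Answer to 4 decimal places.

0.1279

P(D|L1) = 0.24·0.164 + 0.76·0.055 = 0.03936 + 0.0418 = 0.08116
P(D|L2) = 0.36·0.139 + 0.64·0.141 = 0.05004 + 0.09024 = 0.14028
By total probability over the outer partition,
P(D) = 0.21·0.08116 + 0.79·0.14028
      = 0.0170436 + 0.1108212 = 0.1278648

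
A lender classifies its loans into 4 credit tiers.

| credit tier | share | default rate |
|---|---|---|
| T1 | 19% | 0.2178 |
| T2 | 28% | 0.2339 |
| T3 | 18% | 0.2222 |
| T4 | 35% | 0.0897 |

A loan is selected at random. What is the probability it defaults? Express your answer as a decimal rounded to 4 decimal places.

Using total probability over the partition,
P(D) = P(D|T1)·P(T1) + P(D|T2)·P(T2) + P(D|T3)·P(T3) + P(D|T4)·P(T4)
      = 0.2178·0.19 + 0.2339·0.28 + 0.2222·0.18 + 0.0897·0.35
      = 0.041382 + 0.065492 + 0.039996 + 0.031395 = 0.178265

P(D) ≈ 0.1783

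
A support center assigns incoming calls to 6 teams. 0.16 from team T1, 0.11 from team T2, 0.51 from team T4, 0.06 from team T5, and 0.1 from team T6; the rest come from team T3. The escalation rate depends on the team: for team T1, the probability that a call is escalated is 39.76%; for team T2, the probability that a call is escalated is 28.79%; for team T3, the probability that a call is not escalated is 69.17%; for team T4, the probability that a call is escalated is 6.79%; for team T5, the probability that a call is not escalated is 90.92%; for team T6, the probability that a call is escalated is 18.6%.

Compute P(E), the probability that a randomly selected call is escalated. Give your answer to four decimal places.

P(T3) = 1 − (0.16 + 0.11 + 0.51 + 0.06 + 0.1) = 0.06.
P(E|T3) = 1 − 0.6917 = 0.3083.
P(E|T5) = 1 − 0.9092 = 0.0908.
P(E) = P(E|T1)·P(T1) + P(E|T2)·P(T2) + P(E|T3)·P(T3) + P(E|T4)·P(T4) + P(E|T5)·P(T5) + P(E|T6)·P(T6)
      = 0.3976·0.16 + 0.2879·0.11 + 0.3083·0.06 + 0.0679·0.51 + 0.0908·0.06 + 0.186·0.1
      = 0.063616 + 0.031669 + 0.018498 + 0.034629 + 0.005448 + 0.0186 = 0.17246

0.1725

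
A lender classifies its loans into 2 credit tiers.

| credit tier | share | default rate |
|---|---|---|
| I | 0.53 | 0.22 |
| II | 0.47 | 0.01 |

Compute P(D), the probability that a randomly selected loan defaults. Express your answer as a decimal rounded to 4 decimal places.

0.1213

Summing over the partition,
P(D) = P(D|I)·P(I) + P(D|II)·P(II)
      = 0.22·0.53 + 0.01·0.47
      = 0.1166 + 0.0047 = 0.1213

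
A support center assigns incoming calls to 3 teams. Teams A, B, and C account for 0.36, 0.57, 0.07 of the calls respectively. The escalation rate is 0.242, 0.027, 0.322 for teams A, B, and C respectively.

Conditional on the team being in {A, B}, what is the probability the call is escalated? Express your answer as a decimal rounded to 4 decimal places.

0.1102

Let S = {A, B}.
P(S) = 0.36 + 0.57 = 0.93.
P(E ∩ S) = 0.242·0.36 + 0.027·0.57 = 0.08712 + 0.01539 = 0.10251.
P(E | S) = 0.10251 / 0.93 = 0.110226…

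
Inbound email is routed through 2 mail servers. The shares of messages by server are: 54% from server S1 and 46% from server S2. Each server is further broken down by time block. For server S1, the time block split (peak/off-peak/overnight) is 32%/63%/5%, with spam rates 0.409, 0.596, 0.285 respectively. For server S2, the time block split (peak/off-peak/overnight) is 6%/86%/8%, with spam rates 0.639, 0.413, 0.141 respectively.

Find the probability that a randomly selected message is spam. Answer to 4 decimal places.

0.4673

P(S|S1) = 0.32·0.409 + 0.63·0.596 + 0.05·0.285 = 0.13088 + 0.37548 + 0.01425 = 0.52061
P(S|S2) = 0.06·0.639 + 0.86·0.413 + 0.08·0.141 = 0.03834 + 0.35518 + 0.01128 = 0.4048
By total probability over the outer partition,
P(S) = 0.54·0.52061 + 0.46·0.4048
      = 0.2811294 + 0.186208 = 0.4673374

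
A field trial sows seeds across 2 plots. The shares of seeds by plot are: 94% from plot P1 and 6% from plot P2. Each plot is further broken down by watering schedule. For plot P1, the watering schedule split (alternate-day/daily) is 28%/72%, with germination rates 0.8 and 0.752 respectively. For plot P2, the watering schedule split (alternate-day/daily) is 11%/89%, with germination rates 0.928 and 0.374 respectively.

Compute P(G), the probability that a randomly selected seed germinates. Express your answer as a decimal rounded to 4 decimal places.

P(G) ≈ 0.7456

P(G|P1) = 0.28·0.8 + 0.72·0.752 = 0.224 + 0.54144 = 0.76544
P(G|P2) = 0.11·0.928 + 0.89·0.374 = 0.10208 + 0.33286 = 0.43494
By total probability over the outer partition,
P(G) = 0.94·0.76544 + 0.06·0.43494
      = 0.7195136 + 0.0260964 = 0.74561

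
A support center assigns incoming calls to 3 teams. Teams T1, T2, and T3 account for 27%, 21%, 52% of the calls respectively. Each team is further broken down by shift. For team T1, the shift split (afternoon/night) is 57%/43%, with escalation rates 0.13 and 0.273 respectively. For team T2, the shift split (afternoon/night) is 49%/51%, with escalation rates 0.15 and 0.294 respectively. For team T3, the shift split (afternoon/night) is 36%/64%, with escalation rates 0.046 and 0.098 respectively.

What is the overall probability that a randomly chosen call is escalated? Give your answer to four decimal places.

0.1399

P(E|T1) = 0.57·0.13 + 0.43·0.273 = 0.0741 + 0.11739 = 0.19149
P(E|T2) = 0.49·0.15 + 0.51·0.294 = 0.0735 + 0.14994 = 0.22344
P(E|T3) = 0.36·0.046 + 0.64·0.098 = 0.01656 + 0.06272 = 0.07928
By total probability over the outer partition,
P(E) = 0.27·0.19149 + 0.21·0.22344 + 0.52·0.07928
      = 0.0517023 + 0.0469224 + 0.0412256 = 0.1398503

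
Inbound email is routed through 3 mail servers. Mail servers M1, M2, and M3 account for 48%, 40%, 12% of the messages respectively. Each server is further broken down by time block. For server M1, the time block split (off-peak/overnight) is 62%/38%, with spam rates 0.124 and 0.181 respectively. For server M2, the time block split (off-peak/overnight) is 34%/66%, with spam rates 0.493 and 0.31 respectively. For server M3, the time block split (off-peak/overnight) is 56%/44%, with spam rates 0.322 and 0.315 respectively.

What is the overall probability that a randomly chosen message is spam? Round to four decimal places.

P(S) ≈ 0.2571

P(S|M1) = 0.62·0.124 + 0.38·0.181 = 0.07688 + 0.06878 = 0.14566
P(S|M2) = 0.34·0.493 + 0.66·0.31 = 0.16762 + 0.2046 = 0.37222
P(S|M3) = 0.56·0.322 + 0.44·0.315 = 0.18032 + 0.1386 = 0.31892
Then overall,
P(S) = 0.48·0.14566 + 0.4·0.37222 + 0.12·0.31892
      = 0.0699168 + 0.148888 + 0.0382704 = 0.2570752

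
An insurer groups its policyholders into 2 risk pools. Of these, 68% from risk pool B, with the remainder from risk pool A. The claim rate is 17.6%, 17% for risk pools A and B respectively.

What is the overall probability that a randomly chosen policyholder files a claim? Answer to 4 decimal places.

P(C) ≈ 0.1719

P(A) = 1 − (0.68) = 0.32.
P(C) = P(C|A)·P(A) + P(C|B)·P(B)
      = 0.176·0.32 + 0.17·0.68
      = 0.05632 + 0.1156 = 0.17192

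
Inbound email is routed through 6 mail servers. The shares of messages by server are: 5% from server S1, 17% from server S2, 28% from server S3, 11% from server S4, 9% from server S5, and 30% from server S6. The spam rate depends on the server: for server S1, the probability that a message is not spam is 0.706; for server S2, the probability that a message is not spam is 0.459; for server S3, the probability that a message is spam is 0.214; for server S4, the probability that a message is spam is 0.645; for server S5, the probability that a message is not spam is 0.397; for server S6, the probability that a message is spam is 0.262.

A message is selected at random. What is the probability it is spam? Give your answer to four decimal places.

0.3704

P(S|S1) = 1 − 0.706 = 0.294.
P(S|S2) = 1 − 0.459 = 0.541.
P(S|S5) = 1 − 0.397 = 0.603.
Using total probability over the partition,
P(S) = P(S|S1)·P(S1) + P(S|S2)·P(S2) + P(S|S3)·P(S3) + P(S|S4)·P(S4) + P(S|S5)·P(S5) + P(S|S6)·P(S6)
      = 0.294·0.05 + 0.541·0.17 + 0.214·0.28 + 0.645·0.11 + 0.603·0.09 + 0.262·0.3
      = 0.0147 + 0.09197 + 0.05992 + 0.07095 + 0.05427 + 0.0786 = 0.37041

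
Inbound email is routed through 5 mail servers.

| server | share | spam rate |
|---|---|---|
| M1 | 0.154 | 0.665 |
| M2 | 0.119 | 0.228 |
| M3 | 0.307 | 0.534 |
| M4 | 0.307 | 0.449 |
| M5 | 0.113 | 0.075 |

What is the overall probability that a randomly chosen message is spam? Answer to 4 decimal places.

Summing over the partition,
P(S) = P(S|M1)·P(M1) + P(S|M2)·P(M2) + P(S|M3)·P(M3) + P(S|M4)·P(M4) + P(S|M5)·P(M5)
      = 0.665·0.154 + 0.228·0.119 + 0.534·0.307 + 0.449·0.307 + 0.075·0.113
      = 0.10241 + 0.027132 + 0.163938 + 0.137843 + 0.008475 = 0.439798

P(S) ≈ 0.4398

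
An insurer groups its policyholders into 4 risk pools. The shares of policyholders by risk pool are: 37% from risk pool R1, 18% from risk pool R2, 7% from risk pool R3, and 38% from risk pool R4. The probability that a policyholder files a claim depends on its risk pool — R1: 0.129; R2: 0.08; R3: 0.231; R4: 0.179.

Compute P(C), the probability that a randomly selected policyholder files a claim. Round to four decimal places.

0.1463

Using total probability over the partition,
P(C) = P(C|R1)·P(R1) + P(C|R2)·P(R2) + P(C|R3)·P(R3) + P(C|R4)·P(R4)
      = 0.129·0.37 + 0.08·0.18 + 0.231·0.07 + 0.179·0.38
      = 0.04773 + 0.0144 + 0.01617 + 0.06802 = 0.14632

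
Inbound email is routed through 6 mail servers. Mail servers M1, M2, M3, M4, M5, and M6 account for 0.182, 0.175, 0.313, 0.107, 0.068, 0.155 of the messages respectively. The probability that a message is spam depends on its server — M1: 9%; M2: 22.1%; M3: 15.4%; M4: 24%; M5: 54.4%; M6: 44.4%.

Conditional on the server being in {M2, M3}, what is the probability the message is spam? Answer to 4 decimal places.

Let J = {M2, M3}.
P(J) = 0.175 + 0.313 = 0.488.
P(S ∩ J) = 0.221·0.175 + 0.154·0.313 = 0.038675 + 0.048202 = 0.086877.
P(S | J) = 0.086877 / 0.488 = 0.178027…

P(S|J) ≈ 0.1780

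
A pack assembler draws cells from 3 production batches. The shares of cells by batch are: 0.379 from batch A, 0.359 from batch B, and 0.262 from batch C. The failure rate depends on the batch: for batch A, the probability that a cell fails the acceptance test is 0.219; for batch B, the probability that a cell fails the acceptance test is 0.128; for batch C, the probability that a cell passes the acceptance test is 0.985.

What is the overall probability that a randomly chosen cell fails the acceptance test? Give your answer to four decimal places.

P(F) ≈ 0.1329

P(F|C) = 1 − 0.985 = 0.015.
P(F) = P(F|A)·P(A) + P(F|B)·P(B) + P(F|C)·P(C)
      = 0.219·0.379 + 0.128·0.359 + 0.015·0.262
      = 0.083001 + 0.045952 + 0.00393 = 0.132883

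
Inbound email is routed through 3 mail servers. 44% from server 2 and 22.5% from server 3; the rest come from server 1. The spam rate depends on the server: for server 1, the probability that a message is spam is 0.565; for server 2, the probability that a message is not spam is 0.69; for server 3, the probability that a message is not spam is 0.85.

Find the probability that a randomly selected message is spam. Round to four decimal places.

P(1) = 1 − (0.44 + 0.225) = 0.335.
P(S|2) = 1 − 0.69 = 0.31.
P(S|3) = 1 − 0.85 = 0.15.
P(S) = P(S|1)·P(1) + P(S|2)·P(2) + P(S|3)·P(3)
      = 0.565·0.335 + 0.31·0.44 + 0.15·0.225
      = 0.189275 + 0.1364 + 0.03375 = 0.359425

P(S) ≈ 0.3594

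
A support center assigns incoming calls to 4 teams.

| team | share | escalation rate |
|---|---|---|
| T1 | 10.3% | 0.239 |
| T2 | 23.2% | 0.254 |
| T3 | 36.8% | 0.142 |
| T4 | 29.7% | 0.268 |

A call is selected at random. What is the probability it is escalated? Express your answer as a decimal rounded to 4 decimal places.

P(E) ≈ 0.2154

P(E) = P(E|T1)·P(T1) + P(E|T2)·P(T2) + P(E|T3)·P(T3) + P(E|T4)·P(T4)
      = 0.239·0.103 + 0.254·0.232 + 0.142·0.368 + 0.268·0.297
      = 0.024617 + 0.058928 + 0.052256 + 0.079596 = 0.215397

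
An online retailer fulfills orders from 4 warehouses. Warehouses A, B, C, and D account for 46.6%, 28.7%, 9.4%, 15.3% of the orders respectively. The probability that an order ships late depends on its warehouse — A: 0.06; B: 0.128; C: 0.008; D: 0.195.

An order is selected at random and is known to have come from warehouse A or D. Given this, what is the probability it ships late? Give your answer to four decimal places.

P(L|S) ≈ 0.0934

Let S = {A, D}.
P(S) = 0.466 + 0.153 = 0.619.
P(L ∩ S) = 0.06·0.466 + 0.195·0.153 = 0.02796 + 0.029835 = 0.057795.
P(L | S) = 0.057795 / 0.619 = 0.093368…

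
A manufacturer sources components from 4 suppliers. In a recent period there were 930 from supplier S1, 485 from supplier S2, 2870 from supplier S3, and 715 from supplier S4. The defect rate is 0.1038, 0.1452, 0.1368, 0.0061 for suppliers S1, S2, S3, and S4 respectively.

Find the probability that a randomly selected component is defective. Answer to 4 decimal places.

Total: 930 + 485 + 2870 + 715 = 5000.
P(S1) = 930/5000 = 0.186. P(S2) = 485/5000 = 0.097. P(S3) = 2870/5000 = 0.574. P(S4) = 715/5000 = 0.143.
By the law of total probability,
P(D) = P(D|S1)·P(S1) + P(D|S2)·P(S2) + P(D|S3)·P(S3) + P(D|S4)·P(S4)
      = 0.1038·0.186 + 0.1452·0.097 + 0.1368·0.574 + 0.0061·0.143
      = 0.0193068 + 0.0140844 + 0.0785232 + 0.0008723 = 0.1127867

0.1128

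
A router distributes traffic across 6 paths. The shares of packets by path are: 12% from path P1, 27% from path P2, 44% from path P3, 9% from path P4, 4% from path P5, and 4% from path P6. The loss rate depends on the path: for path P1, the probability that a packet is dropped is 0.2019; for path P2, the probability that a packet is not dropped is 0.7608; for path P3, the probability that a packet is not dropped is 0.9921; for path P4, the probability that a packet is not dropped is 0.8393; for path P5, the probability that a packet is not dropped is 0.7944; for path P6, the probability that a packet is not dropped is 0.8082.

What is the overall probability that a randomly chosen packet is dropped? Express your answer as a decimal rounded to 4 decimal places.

P(L|P2) = 1 − 0.7608 = 0.2392.
P(L|P3) = 1 − 0.9921 = 0.0079.
P(L|P4) = 1 − 0.8393 = 0.1607.
P(L|P5) = 1 − 0.7944 = 0.2056.
P(L|P6) = 1 − 0.8082 = 0.1918.
P(L) = P(L|P1)·P(P1) + P(L|P2)·P(P2) + P(L|P3)·P(P3) + P(L|P4)·P(P4) + P(L|P5)·P(P5) + P(L|P6)·P(P6)
      = 0.2019·0.12 + 0.2392·0.27 + 0.0079·0.44 + 0.1607·0.09 + 0.2056·0.04 + 0.1918·0.04
      = 0.024228 + 0.064584 + 0.003476 + 0.014463 + 0.008224 + 0.007672 = 0.122647

0.1226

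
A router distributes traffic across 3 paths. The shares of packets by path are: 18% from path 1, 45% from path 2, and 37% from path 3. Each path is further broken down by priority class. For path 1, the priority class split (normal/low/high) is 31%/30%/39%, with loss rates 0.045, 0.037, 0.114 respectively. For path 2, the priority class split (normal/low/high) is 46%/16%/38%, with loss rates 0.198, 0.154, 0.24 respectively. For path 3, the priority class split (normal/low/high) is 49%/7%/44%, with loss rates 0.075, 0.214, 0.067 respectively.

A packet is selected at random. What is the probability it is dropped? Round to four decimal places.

P(L|1) = 0.31·0.045 + 0.3·0.037 + 0.39·0.114 = 0.01395 + 0.0111 + 0.04446 = 0.06951
P(L|2) = 0.46·0.198 + 0.16·0.154 + 0.38·0.24 = 0.09108 + 0.02464 + 0.0912 = 0.20692
P(L|3) = 0.49·0.075 + 0.07·0.214 + 0.44·0.067 = 0.03675 + 0.01498 + 0.02948 = 0.08121
By total probability over the outer partition,
P(L) = 0.18·0.06951 + 0.45·0.20692 + 0.37·0.08121
      = 0.0125118 + 0.093114 + 0.0300477 = 0.1356735

P(L) ≈ 0.1357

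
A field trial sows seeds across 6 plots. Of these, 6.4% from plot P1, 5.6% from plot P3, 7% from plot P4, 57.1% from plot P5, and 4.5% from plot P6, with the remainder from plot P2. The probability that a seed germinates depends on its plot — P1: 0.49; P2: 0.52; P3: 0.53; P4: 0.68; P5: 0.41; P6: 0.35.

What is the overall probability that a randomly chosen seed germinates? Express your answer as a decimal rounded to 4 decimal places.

P(G) ≈ 0.4594

P(P2) = 1 − (0.064 + 0.056 + 0.07 + 0.571 + 0.045) = 0.194.
Summing over the partition,
P(G) = P(G|P1)·P(P1) + P(G|P2)·P(P2) + P(G|P3)·P(P3) + P(G|P4)·P(P4) + P(G|P5)·P(P5) + P(G|P6)·P(P6)
      = 0.49·0.064 + 0.52·0.194 + 0.53·0.056 + 0.68·0.07 + 0.41·0.571 + 0.35·0.045
      = 0.03136 + 0.10088 + 0.02968 + 0.0476 + 0.23411 + 0.01575 = 0.45938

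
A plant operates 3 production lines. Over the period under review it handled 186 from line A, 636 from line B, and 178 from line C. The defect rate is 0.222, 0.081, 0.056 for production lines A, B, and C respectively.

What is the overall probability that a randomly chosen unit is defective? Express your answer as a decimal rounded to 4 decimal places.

Total: 186 + 636 + 178 = 1000.
P(A) = 186/1000 = 0.186. P(B) = 636/1000 = 0.636. P(C) = 178/1000 = 0.178.
P(D) = P(D|A)·P(A) + P(D|B)·P(B) + P(D|C)·P(C)
      = 0.222·0.186 + 0.081·0.636 + 0.056·0.178
      = 0.041292 + 0.051516 + 0.009968 = 0.102776

P(D) ≈ 0.1028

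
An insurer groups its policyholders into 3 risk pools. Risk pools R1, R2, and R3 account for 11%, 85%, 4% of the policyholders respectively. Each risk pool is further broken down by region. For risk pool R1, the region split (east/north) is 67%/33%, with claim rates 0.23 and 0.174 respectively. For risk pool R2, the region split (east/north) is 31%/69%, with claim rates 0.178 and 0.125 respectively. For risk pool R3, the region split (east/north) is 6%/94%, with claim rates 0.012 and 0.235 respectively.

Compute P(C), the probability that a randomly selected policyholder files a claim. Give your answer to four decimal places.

P(C) ≈ 0.1523

P(C|R1) = 0.67·0.23 + 0.33·0.174 = 0.1541 + 0.05742 = 0.21152
P(C|R2) = 0.31·0.178 + 0.69·0.125 = 0.05518 + 0.08625 = 0.14143
P(C|R3) = 0.06·0.012 + 0.94·0.235 = 0.00072 + 0.2209 = 0.22162
By total probability over the outer partition,
P(C) = 0.11·0.21152 + 0.85·0.14143 + 0.04·0.22162
      = 0.0232672 + 0.1202155 + 0.0088648 = 0.1523475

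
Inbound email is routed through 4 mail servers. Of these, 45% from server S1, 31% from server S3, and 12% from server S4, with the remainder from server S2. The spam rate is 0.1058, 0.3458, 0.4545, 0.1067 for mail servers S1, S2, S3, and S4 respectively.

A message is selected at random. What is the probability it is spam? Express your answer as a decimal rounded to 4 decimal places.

P(S) ≈ 0.2428

P(S2) = 1 − (0.45 + 0.31 + 0.12) = 0.12.
Summing over the partition,
P(S) = P(S|S1)·P(S1) + P(S|S2)·P(S2) + P(S|S3)·P(S3) + P(S|S4)·P(S4)
      = 0.1058·0.45 + 0.3458·0.12 + 0.4545·0.31 + 0.1067·0.12
      = 0.04761 + 0.041496 + 0.140895 + 0.012804 = 0.242805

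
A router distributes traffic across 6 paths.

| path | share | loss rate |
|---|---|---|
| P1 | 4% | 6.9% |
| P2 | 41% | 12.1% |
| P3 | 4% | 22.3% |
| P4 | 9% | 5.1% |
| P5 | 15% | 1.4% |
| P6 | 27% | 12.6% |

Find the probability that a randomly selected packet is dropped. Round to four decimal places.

P(L) = P(L|P1)·P(P1) + P(L|P2)·P(P2) + P(L|P3)·P(P3) + P(L|P4)·P(P4) + P(L|P5)·P(P5) + P(L|P6)·P(P6)
      = 0.069·0.04 + 0.121·0.41 + 0.223·0.04 + 0.051·0.09 + 0.014·0.15 + 0.126·0.27
      = 0.00276 + 0.04961 + 0.00892 + 0.00459 + 0.0021 + 0.03402 = 0.102

0.1020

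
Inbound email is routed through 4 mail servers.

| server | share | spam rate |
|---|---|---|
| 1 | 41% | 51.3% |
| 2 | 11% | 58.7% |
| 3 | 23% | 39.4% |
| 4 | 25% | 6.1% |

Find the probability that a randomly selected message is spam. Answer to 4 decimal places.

0.3808

Using total probability over the partition,
P(S) = P(S|1)·P(1) + P(S|2)·P(2) + P(S|3)·P(3) + P(S|4)·P(4)
      = 0.513·0.41 + 0.587·0.11 + 0.394·0.23 + 0.061·0.25
      = 0.21033 + 0.06457 + 0.09062 + 0.01525 = 0.38077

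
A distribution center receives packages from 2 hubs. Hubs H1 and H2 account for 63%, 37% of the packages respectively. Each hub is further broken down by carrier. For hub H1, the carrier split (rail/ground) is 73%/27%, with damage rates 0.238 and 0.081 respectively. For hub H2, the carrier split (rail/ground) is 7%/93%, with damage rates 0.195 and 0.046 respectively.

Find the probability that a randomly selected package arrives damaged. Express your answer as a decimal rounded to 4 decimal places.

P(D|H1) = 0.73·0.238 + 0.27·0.081 = 0.17374 + 0.02187 = 0.19561
P(D|H2) = 0.07·0.195 + 0.93·0.046 = 0.01365 + 0.04278 = 0.05643
By total probability over the outer partition,
P(D) = 0.63·0.19561 + 0.37·0.05643
      = 0.1232343 + 0.0208791 = 0.1441134

0.1441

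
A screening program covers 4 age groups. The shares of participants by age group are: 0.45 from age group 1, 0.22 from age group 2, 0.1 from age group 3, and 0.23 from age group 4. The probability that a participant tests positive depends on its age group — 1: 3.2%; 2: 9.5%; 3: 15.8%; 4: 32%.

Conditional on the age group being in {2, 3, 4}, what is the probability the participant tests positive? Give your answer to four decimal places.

Let S = {2, 3, 4}.
P(S) = 0.22 + 0.1 + 0.23 = 0.55.
P(T ∩ S) = 0.095·0.22 + 0.158·0.1 + 0.32·0.23 = 0.0209 + 0.0158 + 0.0736 = 0.1103.
P(T | S) = 0.1103 / 0.55 = 0.200545…

P(T|S) ≈ 0.2005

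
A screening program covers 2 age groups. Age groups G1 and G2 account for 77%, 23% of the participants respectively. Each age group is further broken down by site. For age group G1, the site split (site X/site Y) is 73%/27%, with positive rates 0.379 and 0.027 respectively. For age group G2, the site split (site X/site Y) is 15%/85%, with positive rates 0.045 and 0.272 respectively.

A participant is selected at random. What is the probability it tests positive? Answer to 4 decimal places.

P(T|G1) = 0.73·0.379 + 0.27·0.027 = 0.27667 + 0.00729 = 0.28396
P(T|G2) = 0.15·0.045 + 0.85·0.272 = 0.00675 + 0.2312 = 0.23795
By total probability over the outer partition,
P(T) = 0.77·0.28396 + 0.23·0.23795
      = 0.2186492 + 0.0547285 = 0.2733777

P(T) ≈ 0.2734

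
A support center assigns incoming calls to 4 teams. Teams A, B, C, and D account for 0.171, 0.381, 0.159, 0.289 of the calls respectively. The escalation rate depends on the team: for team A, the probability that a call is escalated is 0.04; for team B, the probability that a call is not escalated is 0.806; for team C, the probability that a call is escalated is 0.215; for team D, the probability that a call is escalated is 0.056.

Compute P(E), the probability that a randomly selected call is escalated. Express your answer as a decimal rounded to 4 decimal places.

0.1311

P(E|B) = 1 − 0.806 = 0.194.
P(E) = P(E|A)·P(A) + P(E|B)·P(B) + P(E|C)·P(C) + P(E|D)·P(D)
      = 0.04·0.171 + 0.194·0.381 + 0.215·0.159 + 0.056·0.289
      = 0.00684 + 0.073914 + 0.034185 + 0.016184 = 0.131123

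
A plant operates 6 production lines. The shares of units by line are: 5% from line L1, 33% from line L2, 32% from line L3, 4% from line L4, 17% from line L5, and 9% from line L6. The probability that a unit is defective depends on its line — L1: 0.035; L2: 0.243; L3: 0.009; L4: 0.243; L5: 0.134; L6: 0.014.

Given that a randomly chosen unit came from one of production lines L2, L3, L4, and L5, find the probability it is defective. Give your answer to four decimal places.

0.1344

Let S = {L2, L3, L4, L5}.
P(S) = 0.33 + 0.32 + 0.04 + 0.17 = 0.86.
P(D ∩ S) = 0.243·0.33 + 0.009·0.32 + 0.243·0.04 + 0.134·0.17 = 0.08019 + 0.00288 + 0.00972 + 0.02278 = 0.11557.
P(D | S) = 0.11557 / 0.86 = 0.134384…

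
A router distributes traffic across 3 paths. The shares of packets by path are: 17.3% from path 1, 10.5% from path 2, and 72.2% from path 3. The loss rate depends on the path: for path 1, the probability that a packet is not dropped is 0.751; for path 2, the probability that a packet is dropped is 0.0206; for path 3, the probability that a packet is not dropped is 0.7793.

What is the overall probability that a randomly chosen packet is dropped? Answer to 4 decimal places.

P(L|1) = 1 − 0.751 = 0.249.
P(L|3) = 1 − 0.7793 = 0.2207.
P(L) = P(L|1)·P(1) + P(L|2)·P(2) + P(L|3)·P(3)
      = 0.249·0.173 + 0.0206·0.105 + 0.2207·0.722
      = 0.043077 + 0.002163 + 0.1593454 = 0.2045854

P(L) ≈ 0.2046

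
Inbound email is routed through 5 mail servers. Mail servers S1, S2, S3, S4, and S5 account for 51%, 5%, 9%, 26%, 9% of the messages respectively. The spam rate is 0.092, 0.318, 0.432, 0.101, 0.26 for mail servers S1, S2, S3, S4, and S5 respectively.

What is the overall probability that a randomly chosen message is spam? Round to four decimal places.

P(S) ≈ 0.1514

P(S) = P(S|S1)·P(S1) + P(S|S2)·P(S2) + P(S|S3)·P(S3) + P(S|S4)·P(S4) + P(S|S5)·P(S5)
      = 0.092·0.51 + 0.318·0.05 + 0.432·0.09 + 0.101·0.26 + 0.26·0.09
      = 0.04692 + 0.0159 + 0.03888 + 0.02626 + 0.0234 = 0.15136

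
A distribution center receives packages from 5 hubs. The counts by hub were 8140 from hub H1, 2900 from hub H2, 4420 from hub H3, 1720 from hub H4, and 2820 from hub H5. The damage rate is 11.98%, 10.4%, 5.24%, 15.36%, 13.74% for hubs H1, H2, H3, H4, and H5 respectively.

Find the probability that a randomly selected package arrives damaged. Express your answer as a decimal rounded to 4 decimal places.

Total: 8140 + 2900 + 4420 + 1720 + 2820 = 20000.
P(H1) = 8140/20000 = 0.407. P(H2) = 2900/20000 = 0.145. P(H3) = 4420/20000 = 0.221. P(H4) = 1720/20000 = 0.086. P(H5) = 2820/20000 = 0.141.
P(D) = P(D|H1)·P(H1) + P(D|H2)·P(H2) + P(D|H3)·P(H3) + P(D|H4)·P(H4) + P(D|H5)·P(H5)
      = 0.1198·0.407 + 0.104·0.145 + 0.0524·0.221 + 0.1536·0.086 + 0.1374·0.141
      = 0.0487586 + 0.01508 + 0.0115804 + 0.0132096 + 0.0193734 = 0.108002

0.1080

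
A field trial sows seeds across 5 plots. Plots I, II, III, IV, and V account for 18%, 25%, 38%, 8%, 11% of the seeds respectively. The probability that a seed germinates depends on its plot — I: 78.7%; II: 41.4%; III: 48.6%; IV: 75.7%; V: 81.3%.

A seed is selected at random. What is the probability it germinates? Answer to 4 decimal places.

P(G) ≈ 0.5798

By the law of total probability,
P(G) = P(G|I)·P(I) + P(G|II)·P(II) + P(G|III)·P(III) + P(G|IV)·P(IV) + P(G|V)·P(V)
      = 0.787·0.18 + 0.414·0.25 + 0.486·0.38 + 0.757·0.08 + 0.813·0.11
      = 0.14166 + 0.1035 + 0.18468 + 0.06056 + 0.08943 = 0.57983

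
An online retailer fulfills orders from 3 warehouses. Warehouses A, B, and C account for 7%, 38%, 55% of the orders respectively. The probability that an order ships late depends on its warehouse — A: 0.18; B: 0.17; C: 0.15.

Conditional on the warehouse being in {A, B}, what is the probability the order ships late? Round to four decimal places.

Let S = {A, B}.
P(S) = 0.07 + 0.38 = 0.45.
P(L ∩ S) = 0.18·0.07 + 0.17·0.38 = 0.0126 + 0.0646 = 0.0772.
P(L | S) = 0.0772 / 0.45 = 0.171556…

0.1716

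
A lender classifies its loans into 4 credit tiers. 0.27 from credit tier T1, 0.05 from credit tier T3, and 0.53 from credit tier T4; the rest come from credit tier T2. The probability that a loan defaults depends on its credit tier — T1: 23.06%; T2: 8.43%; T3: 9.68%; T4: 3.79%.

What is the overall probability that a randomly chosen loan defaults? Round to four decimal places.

0.0998

P(T2) = 1 − (0.27 + 0.05 + 0.53) = 0.15.
P(D) = P(D|T1)·P(T1) + P(D|T2)·P(T2) + P(D|T3)·P(T3) + P(D|T4)·P(T4)
      = 0.2306·0.27 + 0.0843·0.15 + 0.0968·0.05 + 0.0379·0.53
      = 0.062262 + 0.012645 + 0.00484 + 0.020087 = 0.099834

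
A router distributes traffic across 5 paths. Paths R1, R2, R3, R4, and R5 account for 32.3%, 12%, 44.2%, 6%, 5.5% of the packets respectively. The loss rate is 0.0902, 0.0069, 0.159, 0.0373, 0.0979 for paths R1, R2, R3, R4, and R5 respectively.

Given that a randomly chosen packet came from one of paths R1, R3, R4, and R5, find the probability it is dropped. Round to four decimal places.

Let S = {R1, R3, R4, R5}.
P(S) = 0.323 + 0.442 + 0.06 + 0.055 = 0.88.
P(L ∩ S) = 0.0902·0.323 + 0.159·0.442 + 0.0373·0.06 + 0.0979·0.055 = 0.0291346 + 0.070278 + 0.002238 + 0.0053845 = 0.1070351.
P(L | S) = 0.1070351 / 0.88 = 0.121631…

0.1216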